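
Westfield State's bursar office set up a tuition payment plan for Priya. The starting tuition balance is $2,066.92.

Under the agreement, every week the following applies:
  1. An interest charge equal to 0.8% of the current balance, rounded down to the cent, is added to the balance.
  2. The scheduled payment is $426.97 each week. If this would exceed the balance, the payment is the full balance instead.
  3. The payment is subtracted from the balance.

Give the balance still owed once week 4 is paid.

# | Opening | Interest | Payment | End bal
1 | $2,066.92 | $16.53 | $426.97 | $1,656.48
2 | $1,656.48 | $13.25 | $426.97 | $1,242.76
3 | $1,242.76 | $9.94 | $426.97 | $825.73
4 | $825.73 | $6.60 | $426.97 | $405.36

$405.36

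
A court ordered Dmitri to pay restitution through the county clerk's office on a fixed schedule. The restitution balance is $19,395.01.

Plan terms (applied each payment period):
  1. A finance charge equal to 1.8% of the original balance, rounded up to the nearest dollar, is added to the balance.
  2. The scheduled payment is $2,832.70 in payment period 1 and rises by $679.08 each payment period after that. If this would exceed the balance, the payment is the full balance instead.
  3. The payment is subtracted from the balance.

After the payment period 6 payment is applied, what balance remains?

Payment period 1: $19,395.01 +$350.00 interest = $19,745.01; pay $2,832.70 → $16,912.31
Payment period 2: $16,912.31 +$350.00 interest = $17,262.31; pay $3,511.78 → $13,750.53
Payment period 3: $13,750.53 +$350.00 interest = $14,100.53; pay $4,190.86 → $9,909.67
Payment period 4: $9,909.67 +$350.00 interest = $10,259.67; pay $4,869.94 → $5,389.73
Payment period 5: $5,389.73 +$350.00 interest = $5,739.73; pay $5,549.02 → $190.71
Payment period 6: $190.71 +$350.00 interest = $540.71; pay $540.71 → $0.00

$0.00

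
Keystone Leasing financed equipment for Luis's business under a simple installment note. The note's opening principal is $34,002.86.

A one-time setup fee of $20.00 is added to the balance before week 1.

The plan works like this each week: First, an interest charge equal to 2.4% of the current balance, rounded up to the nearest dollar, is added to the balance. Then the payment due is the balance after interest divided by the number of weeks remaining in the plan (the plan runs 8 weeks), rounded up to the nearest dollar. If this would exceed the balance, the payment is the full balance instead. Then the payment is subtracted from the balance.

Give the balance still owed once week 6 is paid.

Week 1: $34,022.86 +$817.00 interest = $34,839.86; pay $4,355.00 → $30,484.86
Week 2: $30,484.86 +$732.00 interest = $31,216.86; pay $4,460.00 → $26,756.86
Week 3: $26,756.86 +$643.00 interest = $27,399.86; pay $4,567.00 → $22,832.86
Week 4: $22,832.86 +$548.00 interest = $23,380.86; pay $4,677.00 → $18,703.86
Week 5: $18,703.86 +$449.00 interest = $19,152.86; pay $4,789.00 → $14,363.86
Week 6: $14,363.86 +$345.00 interest = $14,708.86; pay $4,903.00 → $9,805.86

$9,805.86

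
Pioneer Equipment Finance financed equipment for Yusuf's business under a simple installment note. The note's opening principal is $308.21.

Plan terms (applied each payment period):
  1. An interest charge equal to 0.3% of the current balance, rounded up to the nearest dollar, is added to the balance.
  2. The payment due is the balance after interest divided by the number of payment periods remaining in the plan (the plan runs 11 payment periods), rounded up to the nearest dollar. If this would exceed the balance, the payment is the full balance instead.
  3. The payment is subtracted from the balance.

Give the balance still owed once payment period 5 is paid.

Payment period 1: opening $308.21; interest $1.00 → $309.21; payment $29.00; balance $280.21
Payment period 2: opening $280.21; interest $1.00 → $281.21; payment $29.00; balance $252.21
Payment period 3: opening $252.21; interest $1.00 → $253.21; payment $29.00; balance $224.21
Payment period 4: opening $224.21; interest $1.00 → $225.21; payment $29.00; balance $196.21
Payment period 5: opening $196.21; interest $1.00 → $197.21; payment $29.00; balance $168.21

$168.21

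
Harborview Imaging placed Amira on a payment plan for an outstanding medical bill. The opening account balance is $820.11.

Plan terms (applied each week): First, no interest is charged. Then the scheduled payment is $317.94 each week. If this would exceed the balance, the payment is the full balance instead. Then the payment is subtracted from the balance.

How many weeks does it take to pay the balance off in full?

# | Opening | Payment | End bal
1 | $820.11 | $317.94 | $502.17
2 | $502.17 | $317.94 | $184.23
3 | $184.23 | $184.23 | $0.00
Balance reaches $0.00 in week 3.

3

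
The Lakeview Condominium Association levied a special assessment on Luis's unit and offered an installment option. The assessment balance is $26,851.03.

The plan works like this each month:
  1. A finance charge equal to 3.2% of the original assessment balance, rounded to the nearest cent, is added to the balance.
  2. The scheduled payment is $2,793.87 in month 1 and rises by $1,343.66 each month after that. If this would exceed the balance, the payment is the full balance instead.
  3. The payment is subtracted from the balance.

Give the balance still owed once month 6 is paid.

$0.00

Month 1: $26,851.03 +$859.23 interest = $27,710.26; pay $2,793.87 → $24,916.39
Month 2: $24,916.39 +$859.23 interest = $25,775.62; pay $4,137.53 → $21,638.09
Month 3: $21,638.09 +$859.23 interest = $22,497.32; pay $5,481.19 → $17,016.13
Month 4: $17,016.13 +$859.23 interest = $17,875.36; pay $6,824.85 → $11,050.51
Month 5: $11,050.51 +$859.23 interest = $11,909.74; pay $8,168.51 → $3,741.23
Month 6: $3,741.23 +$859.23 interest = $4,600.46; pay $4,600.46 → $0.00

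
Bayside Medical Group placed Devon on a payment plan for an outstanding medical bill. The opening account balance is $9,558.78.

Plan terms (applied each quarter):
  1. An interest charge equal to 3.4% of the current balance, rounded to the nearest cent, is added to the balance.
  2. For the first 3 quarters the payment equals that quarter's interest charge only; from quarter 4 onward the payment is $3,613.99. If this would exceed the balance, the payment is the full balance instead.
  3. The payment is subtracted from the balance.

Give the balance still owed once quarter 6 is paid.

$0.00

Quarter 1: opening $9,558.78; interest $325.00 → $9,883.78; payment $325.00; balance $9,558.78
Quarter 2: opening $9,558.78; interest $325.00 → $9,883.78; payment $325.00; balance $9,558.78
Quarter 3: opening $9,558.78; interest $325.00 → $9,883.78; payment $325.00; balance $9,558.78
Quarter 4: opening $9,558.78; interest $325.00 → $9,883.78; payment $3,613.99; balance $6,269.79
Quarter 5: opening $6,269.79; interest $213.17 → $6,482.96; payment $3,613.99; balance $2,868.97
Quarter 6: opening $2,868.97; interest $97.54 → $2,966.51; payment $2,966.51; balance $0.00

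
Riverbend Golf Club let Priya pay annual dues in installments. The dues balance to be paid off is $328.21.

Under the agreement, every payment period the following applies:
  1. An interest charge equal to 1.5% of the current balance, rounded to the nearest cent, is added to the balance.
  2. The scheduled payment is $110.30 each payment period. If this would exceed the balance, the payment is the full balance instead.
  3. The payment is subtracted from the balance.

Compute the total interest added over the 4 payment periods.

$10.11

Payment period 1: opening $328.21; interest $4.92 → $333.13; payment $110.30; balance $222.83
Payment period 2: opening $222.83; interest $3.34 → $226.17; payment $110.30; balance $115.87
Payment period 3: opening $115.87; interest $1.74 → $117.61; payment $110.30; balance $7.31
Payment period 4: opening $7.31; interest $0.11 → $7.42; payment $7.42; balance $0.00
Total interest: $4.92 + $3.34 + $1.74 + $0.11 = $10.11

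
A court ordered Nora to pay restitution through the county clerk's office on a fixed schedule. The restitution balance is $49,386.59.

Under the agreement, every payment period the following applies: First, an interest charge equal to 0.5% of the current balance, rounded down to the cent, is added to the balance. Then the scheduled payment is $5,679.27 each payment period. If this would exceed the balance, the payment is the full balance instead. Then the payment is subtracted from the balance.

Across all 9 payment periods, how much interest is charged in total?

# | Opening | Interest | Payment | End bal
1 | $49,386.59 | $246.93 | $5,679.27 | $43,954.25
2 | $43,954.25 | $219.77 | $5,679.27 | $38,494.75
3 | $38,494.75 | $192.47 | $5,679.27 | $33,007.95
4 | $33,007.95 | $165.03 | $5,679.27 | $27,493.71
5 | $27,493.71 | $137.46 | $5,679.27 | $21,951.90
6 | $21,951.90 | $109.75 | $5,679.27 | $16,382.38
7 | $16,382.38 | $81.91 | $5,679.27 | $10,785.02
8 | $10,785.02 | $53.92 | $5,679.27 | $5,159.67
9 | $5,159.67 | $25.79 | $5,185.46 | $0.00
Total interest: $246.93 + $219.77 + $192.47 + $165.03 + $137.46 + $109.75 + $81.91 + $53.92 + $25.79 = $1,233.03

$1,233.03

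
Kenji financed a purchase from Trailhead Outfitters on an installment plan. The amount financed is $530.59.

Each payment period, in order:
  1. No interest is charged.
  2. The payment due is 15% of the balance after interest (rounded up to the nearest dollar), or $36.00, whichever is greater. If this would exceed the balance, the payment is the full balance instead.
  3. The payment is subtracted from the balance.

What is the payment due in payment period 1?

Payment period 1: $530.59 − $80.00 → $450.59

$80.00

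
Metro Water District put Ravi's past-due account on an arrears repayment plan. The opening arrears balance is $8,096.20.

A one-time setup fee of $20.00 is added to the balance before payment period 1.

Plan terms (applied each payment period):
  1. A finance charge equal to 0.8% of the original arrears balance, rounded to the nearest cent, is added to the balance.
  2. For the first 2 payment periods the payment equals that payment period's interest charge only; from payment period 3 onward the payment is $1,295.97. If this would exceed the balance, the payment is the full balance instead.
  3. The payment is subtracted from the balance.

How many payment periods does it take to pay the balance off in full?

9

Payment period 1: opening $8,116.20; interest $64.77 → $8,180.97; payment $64.77; balance $8,116.20
Payment period 2: opening $8,116.20; interest $64.77 → $8,180.97; payment $64.77; balance $8,116.20
Payment period 3: opening $8,116.20; interest $64.77 → $8,180.97; payment $1,295.97; balance $6,885.00
Payment period 4: opening $6,885.00; interest $64.77 → $6,949.77; payment $1,295.97; balance $5,653.80
Payment period 5: opening $5,653.80; interest $64.77 → $5,718.57; payment $1,295.97; balance $4,422.60
Payment period 6: opening $4,422.60; interest $64.77 → $4,487.37; payment $1,295.97; balance $3,191.40
Payment period 7: opening $3,191.40; interest $64.77 → $3,256.17; payment $1,295.97; balance $1,960.20
Payment period 8: opening $1,960.20; interest $64.77 → $2,024.97; payment $1,295.97; balance $729.00
Payment period 9: opening $729.00; interest $64.77 → $793.77; payment $793.77; balance $0.00
Balance reaches $0.00 in payment period 9.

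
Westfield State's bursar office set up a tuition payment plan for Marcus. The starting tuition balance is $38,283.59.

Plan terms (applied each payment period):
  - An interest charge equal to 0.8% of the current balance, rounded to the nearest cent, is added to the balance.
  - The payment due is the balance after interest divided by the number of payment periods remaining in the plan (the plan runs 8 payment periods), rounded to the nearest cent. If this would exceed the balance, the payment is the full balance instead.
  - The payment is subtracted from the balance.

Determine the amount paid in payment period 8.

$5,100.43

# | Opening | Interest | Payment | End bal
1 | $38,283.59 | $306.27 | $4,823.73 | $33,766.13
2 | $33,766.13 | $270.13 | $4,862.32 | $29,173.94
3 | $29,173.94 | $233.39 | $4,901.22 | $24,506.11
4 | $24,506.11 | $196.05 | $4,940.43 | $19,761.73
5 | $19,761.73 | $158.09 | $4,979.96 | $14,939.86
6 | $14,939.86 | $119.52 | $5,019.79 | $10,039.59
7 | $10,039.59 | $80.32 | $5,059.96 | $5,059.95
8 | $5,059.95 | $40.48 | $5,100.43 | $0.00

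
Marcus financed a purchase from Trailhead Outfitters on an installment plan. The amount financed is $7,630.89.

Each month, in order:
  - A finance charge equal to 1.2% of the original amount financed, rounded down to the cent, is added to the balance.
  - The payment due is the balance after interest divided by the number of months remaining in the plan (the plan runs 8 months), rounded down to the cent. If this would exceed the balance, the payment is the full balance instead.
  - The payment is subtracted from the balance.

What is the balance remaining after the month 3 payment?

$4,968.26

Month 1: opening $7,630.89; interest $91.57 → $7,722.46; payment $965.30; balance $6,757.16
Month 2: opening $6,757.16; interest $91.57 → $6,848.73; payment $978.39; balance $5,870.34
Month 3: opening $5,870.34; interest $91.57 → $5,961.91; payment $993.65; balance $4,968.26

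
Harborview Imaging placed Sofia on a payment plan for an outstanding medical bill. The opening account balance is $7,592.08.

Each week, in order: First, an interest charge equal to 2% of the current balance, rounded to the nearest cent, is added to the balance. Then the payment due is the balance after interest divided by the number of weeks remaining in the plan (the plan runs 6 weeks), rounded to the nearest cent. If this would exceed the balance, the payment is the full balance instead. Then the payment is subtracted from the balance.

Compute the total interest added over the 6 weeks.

$549.53

Week 1: $7,592.08 +$151.84 interest = $7,743.92; pay $1,290.65 → $6,453.27
Week 2: $6,453.27 +$129.07 interest = $6,582.34; pay $1,316.47 → $5,265.87
Week 3: $5,265.87 +$105.32 interest = $5,371.19; pay $1,342.80 → $4,028.39
Week 4: $4,028.39 +$80.57 interest = $4,108.96; pay $1,369.65 → $2,739.31
Week 5: $2,739.31 +$54.79 interest = $2,794.10; pay $1,397.05 → $1,397.05
Week 6: $1,397.05 +$27.94 interest = $1,424.99; pay $1,424.99 → $0.00
Total interest: $151.84 + $129.07 + $105.32 + $80.57 + $54.79 + $27.94 = $549.53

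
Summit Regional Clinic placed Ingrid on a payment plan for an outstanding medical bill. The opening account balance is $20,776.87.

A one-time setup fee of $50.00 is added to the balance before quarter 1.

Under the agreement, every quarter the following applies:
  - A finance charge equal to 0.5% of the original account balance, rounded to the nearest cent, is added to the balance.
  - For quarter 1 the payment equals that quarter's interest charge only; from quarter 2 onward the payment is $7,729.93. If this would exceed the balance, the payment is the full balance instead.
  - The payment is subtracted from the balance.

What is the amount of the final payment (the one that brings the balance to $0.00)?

Quarter 1: opening $20,826.87; interest $103.88 → $20,930.75; payment $103.88; balance $20,826.87
Quarter 2: opening $20,826.87; interest $103.88 → $20,930.75; payment $7,729.93; balance $13,200.82
Quarter 3: opening $13,200.82; interest $103.88 → $13,304.70; payment $7,729.93; balance $5,574.77
Quarter 4: opening $5,574.77; interest $103.88 → $5,678.65; payment $5,678.65; balance $0.00

$5,678.65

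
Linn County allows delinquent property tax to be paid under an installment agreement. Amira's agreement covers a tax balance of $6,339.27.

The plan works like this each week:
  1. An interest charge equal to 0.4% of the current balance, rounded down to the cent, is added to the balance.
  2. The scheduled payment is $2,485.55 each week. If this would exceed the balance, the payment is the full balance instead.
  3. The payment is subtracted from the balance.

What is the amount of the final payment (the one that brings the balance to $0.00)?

Week 1: opening $6,339.27; interest $25.35 → $6,364.62; payment $2,485.55; balance $3,879.07
Week 2: opening $3,879.07; interest $15.51 → $3,894.58; payment $2,485.55; balance $1,409.03
Week 3: opening $1,409.03; interest $5.63 → $1,414.66; payment $1,414.66; balance $0.00

$1,414.66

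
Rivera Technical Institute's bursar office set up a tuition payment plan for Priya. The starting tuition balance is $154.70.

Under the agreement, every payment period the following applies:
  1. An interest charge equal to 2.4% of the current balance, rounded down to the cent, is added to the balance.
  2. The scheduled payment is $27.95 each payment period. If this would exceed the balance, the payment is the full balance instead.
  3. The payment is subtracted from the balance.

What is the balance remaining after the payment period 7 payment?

Payment period 1: $154.70 +$3.71 interest = $158.41; pay $27.95 → $130.46
Payment period 2: $130.46 +$3.13 interest = $133.59; pay $27.95 → $105.64
Payment period 3: $105.64 +$2.53 interest = $108.17; pay $27.95 → $80.22
Payment period 4: $80.22 +$1.92 interest = $82.14; pay $27.95 → $54.19
Payment period 5: $54.19 +$1.30 interest = $55.49; pay $27.95 → $27.54
Payment period 6: $27.54 +$0.66 interest = $28.20; pay $27.95 → $0.25
Payment period 7: $0.25 +$0.00 interest = $0.25; pay $0.25 → $0.00

$0.00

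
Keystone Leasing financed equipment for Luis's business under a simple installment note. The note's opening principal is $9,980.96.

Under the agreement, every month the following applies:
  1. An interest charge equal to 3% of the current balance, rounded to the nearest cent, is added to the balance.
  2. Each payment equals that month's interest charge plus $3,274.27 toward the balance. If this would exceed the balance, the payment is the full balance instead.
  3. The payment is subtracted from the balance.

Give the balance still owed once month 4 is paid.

# | Opening | Interest | Payment | End bal
1 | $9,980.96 | $299.43 | $3,573.70 | $6,706.69
2 | $6,706.69 | $201.20 | $3,475.47 | $3,432.42
3 | $3,432.42 | $102.97 | $3,377.24 | $158.15
4 | $158.15 | $4.74 | $162.89 | $0.00

$0.00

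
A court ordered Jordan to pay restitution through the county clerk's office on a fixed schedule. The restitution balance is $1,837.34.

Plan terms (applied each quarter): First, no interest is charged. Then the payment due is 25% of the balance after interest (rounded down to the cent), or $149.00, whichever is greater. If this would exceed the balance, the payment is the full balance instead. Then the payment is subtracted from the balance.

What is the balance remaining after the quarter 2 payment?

Quarter 1: opening $1,837.34; payment $459.33; balance $1,378.01
Quarter 2: opening $1,378.01; payment $344.50; balance $1,033.51

$1,033.51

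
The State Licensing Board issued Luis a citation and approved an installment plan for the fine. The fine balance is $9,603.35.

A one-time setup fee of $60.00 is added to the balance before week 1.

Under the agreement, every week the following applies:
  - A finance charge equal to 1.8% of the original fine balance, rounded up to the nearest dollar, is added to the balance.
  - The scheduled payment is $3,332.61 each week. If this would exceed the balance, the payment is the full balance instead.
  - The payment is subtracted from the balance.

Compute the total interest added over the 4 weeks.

Week 1: $9,663.35 +$173.00 interest = $9,836.35; pay $3,332.61 → $6,503.74
Week 2: $6,503.74 +$173.00 interest = $6,676.74; pay $3,332.61 → $3,344.13
Week 3: $3,344.13 +$173.00 interest = $3,517.13; pay $3,332.61 → $184.52
Week 4: $184.52 +$173.00 interest = $357.52; pay $357.52 → $0.00
Total interest: $173.00 + $173.00 + $173.00 + $173.00 = $692.00

$692.00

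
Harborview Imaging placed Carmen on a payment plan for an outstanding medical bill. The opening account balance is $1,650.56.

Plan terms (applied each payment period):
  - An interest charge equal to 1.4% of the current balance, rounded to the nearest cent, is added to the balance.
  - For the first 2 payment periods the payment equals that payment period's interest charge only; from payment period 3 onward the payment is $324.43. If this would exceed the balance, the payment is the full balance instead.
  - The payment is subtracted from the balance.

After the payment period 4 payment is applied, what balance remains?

$1,043.70

Payment period 1: opening $1,650.56; interest $23.11 → $1,673.67; payment $23.11; balance $1,650.56
Payment period 2: opening $1,650.56; interest $23.11 → $1,673.67; payment $23.11; balance $1,650.56
Payment period 3: opening $1,650.56; interest $23.11 → $1,673.67; payment $324.43; balance $1,349.24
Payment period 4: opening $1,349.24; interest $18.89 → $1,368.13; payment $324.43; balance $1,043.70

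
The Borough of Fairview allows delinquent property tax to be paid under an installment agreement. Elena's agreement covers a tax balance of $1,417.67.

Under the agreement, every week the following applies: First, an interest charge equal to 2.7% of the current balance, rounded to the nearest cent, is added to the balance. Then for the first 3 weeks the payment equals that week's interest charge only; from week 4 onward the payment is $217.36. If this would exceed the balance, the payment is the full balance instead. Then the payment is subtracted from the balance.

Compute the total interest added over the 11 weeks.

Week 1: $1,417.67 +$38.28 interest = $1,455.95; pay $38.28 → $1,417.67
Week 2: $1,417.67 +$38.28 interest = $1,455.95; pay $38.28 → $1,417.67
Week 3: $1,417.67 +$38.28 interest = $1,455.95; pay $38.28 → $1,417.67
Week 4: $1,417.67 +$38.28 interest = $1,455.95; pay $217.36 → $1,238.59
Week 5: $1,238.59 +$33.44 interest = $1,272.03; pay $217.36 → $1,054.67
Week 6: $1,054.67 +$28.48 interest = $1,083.15; pay $217.36 → $865.79
Week 7: $865.79 +$23.38 interest = $889.17; pay $217.36 → $671.81
Week 8: $671.81 +$18.14 interest = $689.95; pay $217.36 → $472.59
Week 9: $472.59 +$12.76 interest = $485.35; pay $217.36 → $267.99
Week 10: $267.99 +$7.24 interest = $275.23; pay $217.36 → $57.87
Week 11: $57.87 +$1.56 interest = $59.43; pay $59.43 → $0.00
Total interest: $38.28 + $38.28 + $38.28 + $38.28 + $33.44 + $28.48 + $23.38 + $18.14 + $12.76 + $7.24 + $1.56 = $278.12

$278.12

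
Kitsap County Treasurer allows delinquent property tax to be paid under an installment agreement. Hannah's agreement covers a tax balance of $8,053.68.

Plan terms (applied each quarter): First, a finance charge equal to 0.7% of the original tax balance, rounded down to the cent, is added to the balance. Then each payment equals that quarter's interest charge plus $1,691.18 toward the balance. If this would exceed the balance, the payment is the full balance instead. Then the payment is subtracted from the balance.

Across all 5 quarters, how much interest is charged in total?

Quarter 1: $8,053.68 +$56.37 interest = $8,110.05; pay $1,747.55 → $6,362.50
Quarter 2: $6,362.50 +$56.37 interest = $6,418.87; pay $1,747.55 → $4,671.32
Quarter 3: $4,671.32 +$56.37 interest = $4,727.69; pay $1,747.55 → $2,980.14
Quarter 4: $2,980.14 +$56.37 interest = $3,036.51; pay $1,747.55 → $1,288.96
Quarter 5: $1,288.96 +$56.37 interest = $1,345.33; pay $1,345.33 → $0.00
Total interest: $56.37 + $56.37 + $56.37 + $56.37 + $56.37 = $281.85

$281.85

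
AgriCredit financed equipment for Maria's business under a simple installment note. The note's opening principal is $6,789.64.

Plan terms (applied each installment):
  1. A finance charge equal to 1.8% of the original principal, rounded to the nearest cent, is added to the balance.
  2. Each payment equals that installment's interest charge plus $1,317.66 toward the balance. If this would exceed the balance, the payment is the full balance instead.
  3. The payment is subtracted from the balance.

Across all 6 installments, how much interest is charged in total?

$733.26

Installment 1: $6,789.64 +$122.21 interest = $6,911.85; pay $1,439.87 → $5,471.98
Installment 2: $5,471.98 +$122.21 interest = $5,594.19; pay $1,439.87 → $4,154.32
Installment 3: $4,154.32 +$122.21 interest = $4,276.53; pay $1,439.87 → $2,836.66
Installment 4: $2,836.66 +$122.21 interest = $2,958.87; pay $1,439.87 → $1,519.00
Installment 5: $1,519.00 +$122.21 interest = $1,641.21; pay $1,439.87 → $201.34
Installment 6: $201.34 +$122.21 interest = $323.55; pay $323.55 → $0.00
Total interest: $122.21 + $122.21 + $122.21 + $122.21 + $122.21 + $122.21 = $733.26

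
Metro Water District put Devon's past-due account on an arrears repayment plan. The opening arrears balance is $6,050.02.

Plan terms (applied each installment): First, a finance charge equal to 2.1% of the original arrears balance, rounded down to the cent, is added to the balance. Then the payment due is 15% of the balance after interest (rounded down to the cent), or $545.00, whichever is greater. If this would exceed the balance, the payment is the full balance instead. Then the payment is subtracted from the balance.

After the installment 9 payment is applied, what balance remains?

# | Opening | Interest | Payment | End bal
1 | $6,050.02 | $127.05 | $926.56 | $5,250.51
2 | $5,250.51 | $127.05 | $806.63 | $4,570.93
3 | $4,570.93 | $127.05 | $704.69 | $3,993.29
4 | $3,993.29 | $127.05 | $618.05 | $3,502.29
5 | $3,502.29 | $127.05 | $545.00 | $3,084.34
6 | $3,084.34 | $127.05 | $545.00 | $2,666.39
7 | $2,666.39 | $127.05 | $545.00 | $2,248.44
8 | $2,248.44 | $127.05 | $545.00 | $1,830.49
9 | $1,830.49 | $127.05 | $545.00 | $1,412.54

$1,412.54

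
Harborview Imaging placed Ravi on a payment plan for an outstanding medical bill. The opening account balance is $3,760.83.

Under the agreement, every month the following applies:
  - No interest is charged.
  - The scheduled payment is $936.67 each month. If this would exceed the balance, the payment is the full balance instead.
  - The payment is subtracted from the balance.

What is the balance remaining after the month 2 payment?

$1,887.49

Month 1: $3,760.83 − $936.67 → $2,824.16
Month 2: $2,824.16 − $936.67 → $1,887.49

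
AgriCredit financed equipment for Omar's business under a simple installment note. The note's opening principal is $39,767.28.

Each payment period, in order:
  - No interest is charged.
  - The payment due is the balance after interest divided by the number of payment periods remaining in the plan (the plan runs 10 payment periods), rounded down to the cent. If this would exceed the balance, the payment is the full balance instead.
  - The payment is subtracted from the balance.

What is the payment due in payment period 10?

# | Opening | Payment | End bal
1 | $39,767.28 | $3,976.72 | $35,790.56
2 | $35,790.56 | $3,976.72 | $31,813.84
3 | $31,813.84 | $3,976.73 | $27,837.11
4 | $27,837.11 | $3,976.73 | $23,860.38
5 | $23,860.38 | $3,976.73 | $19,883.65
6 | $19,883.65 | $3,976.73 | $15,906.92
7 | $15,906.92 | $3,976.73 | $11,930.19
8 | $11,930.19 | $3,976.73 | $7,953.46
9 | $7,953.46 | $3,976.73 | $3,976.73
10 | $3,976.73 | $3,976.73 | $0.00

$3,976.73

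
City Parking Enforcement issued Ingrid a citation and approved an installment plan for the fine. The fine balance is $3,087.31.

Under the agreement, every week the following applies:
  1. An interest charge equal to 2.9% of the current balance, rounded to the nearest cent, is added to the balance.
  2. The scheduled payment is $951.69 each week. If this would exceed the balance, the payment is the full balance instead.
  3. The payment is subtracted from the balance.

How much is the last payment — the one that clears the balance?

Week 1: $3,087.31 +$89.53 interest = $3,176.84; pay $951.69 → $2,225.15
Week 2: $2,225.15 +$64.53 interest = $2,289.68; pay $951.69 → $1,337.99
Week 3: $1,337.99 +$38.80 interest = $1,376.79; pay $951.69 → $425.10
Week 4: $425.10 +$12.33 interest = $437.43; pay $437.43 → $0.00

$437.43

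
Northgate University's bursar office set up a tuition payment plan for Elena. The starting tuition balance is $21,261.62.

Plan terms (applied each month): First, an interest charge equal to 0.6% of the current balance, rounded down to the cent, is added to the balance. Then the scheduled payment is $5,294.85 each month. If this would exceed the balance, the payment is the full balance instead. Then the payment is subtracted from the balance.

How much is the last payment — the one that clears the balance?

$408.13

Month 1: opening $21,261.62; interest $127.56 → $21,389.18; payment $5,294.85; balance $16,094.33
Month 2: opening $16,094.33; interest $96.56 → $16,190.89; payment $5,294.85; balance $10,896.04
Month 3: opening $10,896.04; interest $65.37 → $10,961.41; payment $5,294.85; balance $5,666.56
Month 4: opening $5,666.56; interest $33.99 → $5,700.55; payment $5,294.85; balance $405.70
Month 5: opening $405.70; interest $2.43 → $408.13; payment $408.13; balance $0.00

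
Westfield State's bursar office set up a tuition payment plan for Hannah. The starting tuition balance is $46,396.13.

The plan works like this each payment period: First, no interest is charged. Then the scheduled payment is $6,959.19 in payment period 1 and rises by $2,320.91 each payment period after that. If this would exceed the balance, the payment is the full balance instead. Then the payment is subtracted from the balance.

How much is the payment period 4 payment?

Payment period 1: $46,396.13 − $6,959.19 → $39,436.94
Payment period 2: $39,436.94 − $9,280.10 → $30,156.84
Payment period 3: $30,156.84 − $11,601.01 → $18,555.83
Payment period 4: $18,555.83 − $13,921.92 → $4,633.91

$13,921.92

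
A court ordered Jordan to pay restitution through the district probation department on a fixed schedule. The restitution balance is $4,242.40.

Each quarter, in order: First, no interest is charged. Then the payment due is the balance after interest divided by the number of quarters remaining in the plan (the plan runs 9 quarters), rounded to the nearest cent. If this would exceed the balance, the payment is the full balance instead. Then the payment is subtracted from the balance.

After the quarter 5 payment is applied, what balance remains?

$1,885.50

Quarter 1: opening $4,242.40; payment $471.38; balance $3,771.02
Quarter 2: opening $3,771.02; payment $471.38; balance $3,299.64
Quarter 3: opening $3,299.64; payment $471.38; balance $2,828.26
Quarter 4: opening $2,828.26; payment $471.38; balance $2,356.88
Quarter 5: opening $2,356.88; payment $471.38; balance $1,885.50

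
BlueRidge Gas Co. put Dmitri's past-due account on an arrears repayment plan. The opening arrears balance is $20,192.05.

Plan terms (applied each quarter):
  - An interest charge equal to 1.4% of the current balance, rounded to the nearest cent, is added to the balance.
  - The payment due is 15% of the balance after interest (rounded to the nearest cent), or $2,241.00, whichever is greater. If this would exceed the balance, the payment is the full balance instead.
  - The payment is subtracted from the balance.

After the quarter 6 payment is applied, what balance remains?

$6,661.66

Quarter 1: $20,192.05 +$282.69 interest = $20,474.74; pay $3,071.21 → $17,403.53
Quarter 2: $17,403.53 +$243.65 interest = $17,647.18; pay $2,647.08 → $15,000.10
Quarter 3: $15,000.10 +$210.00 interest = $15,210.10; pay $2,281.52 → $12,928.58
Quarter 4: $12,928.58 +$181.00 interest = $13,109.58; pay $2,241.00 → $10,868.58
Quarter 5: $10,868.58 +$152.16 interest = $11,020.74; pay $2,241.00 → $8,779.74
Quarter 6: $8,779.74 +$122.92 interest = $8,902.66; pay $2,241.00 → $6,661.66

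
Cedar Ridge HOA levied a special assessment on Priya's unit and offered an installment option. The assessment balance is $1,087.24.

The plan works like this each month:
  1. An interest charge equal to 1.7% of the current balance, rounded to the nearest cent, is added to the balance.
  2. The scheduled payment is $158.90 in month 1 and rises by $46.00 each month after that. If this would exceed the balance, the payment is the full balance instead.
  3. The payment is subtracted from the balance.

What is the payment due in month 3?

Month 1: $1,087.24 +$18.48 interest = $1,105.72; pay $158.90 → $946.82
Month 2: $946.82 +$16.10 interest = $962.92; pay $204.90 → $758.02
Month 3: $758.02 +$12.89 interest = $770.91; pay $250.90 → $520.01

$250.90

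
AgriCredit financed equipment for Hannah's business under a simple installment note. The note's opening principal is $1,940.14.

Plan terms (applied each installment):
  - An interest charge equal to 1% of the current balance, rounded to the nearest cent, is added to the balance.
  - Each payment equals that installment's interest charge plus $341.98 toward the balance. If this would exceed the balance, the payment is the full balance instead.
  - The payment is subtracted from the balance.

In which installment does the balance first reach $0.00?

6

# | Opening | Interest | Payment | End bal
1 | $1,940.14 | $19.40 | $361.38 | $1,598.16
2 | $1,598.16 | $15.98 | $357.96 | $1,256.18
3 | $1,256.18 | $12.56 | $354.54 | $914.20
4 | $914.20 | $9.14 | $351.12 | $572.22
5 | $572.22 | $5.72 | $347.70 | $230.24
6 | $230.24 | $2.30 | $232.54 | $0.00
Balance reaches $0.00 in installment 6.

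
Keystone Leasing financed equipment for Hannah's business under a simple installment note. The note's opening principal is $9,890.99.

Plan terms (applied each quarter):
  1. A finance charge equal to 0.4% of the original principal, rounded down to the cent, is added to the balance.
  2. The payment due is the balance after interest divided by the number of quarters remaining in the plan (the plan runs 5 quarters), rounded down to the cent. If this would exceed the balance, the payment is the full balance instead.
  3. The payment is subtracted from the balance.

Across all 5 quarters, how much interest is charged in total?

# | Opening | Interest | Payment | End bal
1 | $9,890.99 | $39.56 | $1,986.11 | $7,944.44
2 | $7,944.44 | $39.56 | $1,996.00 | $5,988.00
3 | $5,988.00 | $39.56 | $2,009.18 | $4,018.38
4 | $4,018.38 | $39.56 | $2,028.97 | $2,028.97
5 | $2,028.97 | $39.56 | $2,068.53 | $0.00
Total interest: $39.56 + $39.56 + $39.56 + $39.56 + $39.56 = $197.80

$197.80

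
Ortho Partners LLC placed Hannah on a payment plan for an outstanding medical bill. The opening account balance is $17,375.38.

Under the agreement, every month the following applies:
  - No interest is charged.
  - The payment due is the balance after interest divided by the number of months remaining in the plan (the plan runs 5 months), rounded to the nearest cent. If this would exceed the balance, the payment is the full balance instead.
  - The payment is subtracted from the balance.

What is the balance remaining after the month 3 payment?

$6,950.15

# | Opening | Payment | End bal
1 | $17,375.38 | $3,475.08 | $13,900.30
2 | $13,900.30 | $3,475.08 | $10,425.22
3 | $10,425.22 | $3,475.07 | $6,950.15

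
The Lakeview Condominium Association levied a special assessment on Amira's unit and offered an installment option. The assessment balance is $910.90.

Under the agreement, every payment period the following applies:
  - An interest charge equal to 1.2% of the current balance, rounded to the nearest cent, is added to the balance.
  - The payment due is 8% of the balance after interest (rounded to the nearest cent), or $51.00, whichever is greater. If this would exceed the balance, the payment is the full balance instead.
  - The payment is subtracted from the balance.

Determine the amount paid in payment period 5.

Payment period 1: opening $910.90; interest $10.93 → $921.83; payment $73.75; balance $848.08
Payment period 2: opening $848.08; interest $10.18 → $858.26; payment $68.66; balance $789.60
Payment period 3: opening $789.60; interest $9.48 → $799.08; payment $63.93; balance $735.15
Payment period 4: opening $735.15; interest $8.82 → $743.97; payment $59.52; balance $684.45
Payment period 5: opening $684.45; interest $8.21 → $692.66; payment $55.41; balance $637.25

$55.41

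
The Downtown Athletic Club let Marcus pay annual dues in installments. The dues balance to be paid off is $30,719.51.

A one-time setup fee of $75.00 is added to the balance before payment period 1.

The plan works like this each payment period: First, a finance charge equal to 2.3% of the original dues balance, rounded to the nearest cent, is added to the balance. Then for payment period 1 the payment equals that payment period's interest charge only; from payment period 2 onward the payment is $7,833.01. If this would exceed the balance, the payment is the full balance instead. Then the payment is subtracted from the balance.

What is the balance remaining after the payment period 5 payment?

$2,288.67

Payment period 1: opening $30,794.51; interest $706.55 → $31,501.06; payment $706.55; balance $30,794.51
Payment period 2: opening $30,794.51; interest $706.55 → $31,501.06; payment $7,833.01; balance $23,668.05
Payment period 3: opening $23,668.05; interest $706.55 → $24,374.60; payment $7,833.01; balance $16,541.59
Payment period 4: opening $16,541.59; interest $706.55 → $17,248.14; payment $7,833.01; balance $9,415.13
Payment period 5: opening $9,415.13; interest $706.55 → $10,121.68; payment $7,833.01; balance $2,288.67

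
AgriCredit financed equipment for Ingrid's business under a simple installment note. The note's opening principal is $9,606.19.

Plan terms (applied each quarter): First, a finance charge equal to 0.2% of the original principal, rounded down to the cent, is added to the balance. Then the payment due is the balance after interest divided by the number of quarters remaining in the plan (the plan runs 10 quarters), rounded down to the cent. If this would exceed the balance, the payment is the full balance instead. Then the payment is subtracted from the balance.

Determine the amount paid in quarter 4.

# | Opening | Interest | Payment | End bal
1 | $9,606.19 | $19.21 | $962.54 | $8,662.86
2 | $8,662.86 | $19.21 | $964.67 | $7,717.40
3 | $7,717.40 | $19.21 | $967.07 | $6,769.54
4 | $6,769.54 | $19.21 | $969.82 | $5,818.93

$969.82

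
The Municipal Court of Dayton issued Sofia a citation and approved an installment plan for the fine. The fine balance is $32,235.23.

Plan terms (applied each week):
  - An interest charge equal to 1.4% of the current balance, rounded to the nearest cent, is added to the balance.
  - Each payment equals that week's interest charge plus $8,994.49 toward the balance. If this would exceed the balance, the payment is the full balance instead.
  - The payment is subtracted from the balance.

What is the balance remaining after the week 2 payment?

$14,246.25

Week 1: $32,235.23 +$451.29 interest = $32,686.52; pay $9,445.78 → $23,240.74
Week 2: $23,240.74 +$325.37 interest = $23,566.11; pay $9,319.86 → $14,246.25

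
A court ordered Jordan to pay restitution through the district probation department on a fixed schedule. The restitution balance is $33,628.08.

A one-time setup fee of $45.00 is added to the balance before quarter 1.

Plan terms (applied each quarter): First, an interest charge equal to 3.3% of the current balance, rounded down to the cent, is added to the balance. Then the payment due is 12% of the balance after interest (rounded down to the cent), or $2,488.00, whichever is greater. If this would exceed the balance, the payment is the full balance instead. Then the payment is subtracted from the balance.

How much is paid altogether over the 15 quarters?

$42,249.49

Quarter 1: $33,673.08 +$1,111.21 interest = $34,784.29; pay $4,174.11 → $30,610.18
Quarter 2: $30,610.18 +$1,010.13 interest = $31,620.31; pay $3,794.43 → $27,825.88
Quarter 3: $27,825.88 +$918.25 interest = $28,744.13; pay $3,449.29 → $25,294.84
Quarter 4: $25,294.84 +$834.72 interest = $26,129.56; pay $3,135.54 → $22,994.02
Quarter 5: $22,994.02 +$758.80 interest = $23,752.82; pay $2,850.33 → $20,902.49
Quarter 6: $20,902.49 +$689.78 interest = $21,592.27; pay $2,591.07 → $19,001.20
Quarter 7: $19,001.20 +$627.03 interest = $19,628.23; pay $2,488.00 → $17,140.23
Quarter 8: $17,140.23 +$565.62 interest = $17,705.85; pay $2,488.00 → $15,217.85
Quarter 9: $15,217.85 +$502.18 interest = $15,720.03; pay $2,488.00 → $13,232.03
Quarter 10: $13,232.03 +$436.65 interest = $13,668.68; pay $2,488.00 → $11,180.68
Quarter 11: $11,180.68 +$368.96 interest = $11,549.64; pay $2,488.00 → $9,061.64
Quarter 12: $9,061.64 +$299.03 interest = $9,360.67; pay $2,488.00 → $6,872.67
Quarter 13: $6,872.67 +$226.79 interest = $7,099.46; pay $2,488.00 → $4,611.46
Quarter 14: $4,611.46 +$152.17 interest = $4,763.63; pay $2,488.00 → $2,275.63
Quarter 15: $2,275.63 +$75.09 interest = $2,350.72; pay $2,350.72 → $0.00
Total paid: $42,249.49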